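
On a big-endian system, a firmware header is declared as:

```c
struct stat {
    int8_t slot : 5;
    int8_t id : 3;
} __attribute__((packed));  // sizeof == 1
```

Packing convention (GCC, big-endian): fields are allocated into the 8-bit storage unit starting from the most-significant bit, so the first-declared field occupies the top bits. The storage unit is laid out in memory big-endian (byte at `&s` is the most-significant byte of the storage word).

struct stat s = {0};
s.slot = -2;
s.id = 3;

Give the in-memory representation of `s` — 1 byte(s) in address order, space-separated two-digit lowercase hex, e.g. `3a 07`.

[3+:5] slot=-2 & 0x1f = 0x1e; word=0xf0
[0+:3] id=3 & 0x7 = 0x3; word=0xf3
word = 0xf3 → big-endian bytes:
  [0]=0xf3

f3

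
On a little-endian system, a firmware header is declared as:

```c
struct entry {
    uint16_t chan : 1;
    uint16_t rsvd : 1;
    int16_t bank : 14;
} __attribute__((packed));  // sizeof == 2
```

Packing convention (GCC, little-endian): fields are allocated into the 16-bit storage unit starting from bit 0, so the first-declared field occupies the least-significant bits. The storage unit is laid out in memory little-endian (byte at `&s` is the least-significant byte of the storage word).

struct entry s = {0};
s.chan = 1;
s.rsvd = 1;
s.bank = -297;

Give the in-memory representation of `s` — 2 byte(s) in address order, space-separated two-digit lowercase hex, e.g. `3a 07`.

5f fb

[0+:1] chan=1 & 0x1 = 0x1; word=0x0001
[1+:1] rsvd=1 & 0x1 = 0x1; word=0x0003
[2+:14] bank=-297 & 0x3fff = 0x3ed7; word=0xfb5f
word = 0xfb5f → little-endian bytes:
  [0]=0x5f  [1]=0xfb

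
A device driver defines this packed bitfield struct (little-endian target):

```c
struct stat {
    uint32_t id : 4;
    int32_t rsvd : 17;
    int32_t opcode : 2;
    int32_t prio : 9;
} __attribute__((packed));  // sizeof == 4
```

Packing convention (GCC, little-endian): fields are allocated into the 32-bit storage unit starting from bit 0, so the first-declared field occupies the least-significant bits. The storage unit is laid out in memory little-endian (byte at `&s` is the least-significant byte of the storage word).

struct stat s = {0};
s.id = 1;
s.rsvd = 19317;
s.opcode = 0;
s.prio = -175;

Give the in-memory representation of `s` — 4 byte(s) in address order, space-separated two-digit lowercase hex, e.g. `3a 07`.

id (4b) val=1 bits=0x1 at bit 0: 0x00000001
rsvd (17b) val=19317 bits=0x4b75 at bit 4: 0x0004b751
opcode (2b) val=0 bits=0x0 at bit 21: 0x0004b751
prio (9b) val=-175 bits=0x151 at bit 23: 0xa884b751
word = 0xa884b751 → little-endian bytes:
  [0]=0x51  [1]=0xb7  [2]=0x84  [3]=0xa8

51 b7 84 a8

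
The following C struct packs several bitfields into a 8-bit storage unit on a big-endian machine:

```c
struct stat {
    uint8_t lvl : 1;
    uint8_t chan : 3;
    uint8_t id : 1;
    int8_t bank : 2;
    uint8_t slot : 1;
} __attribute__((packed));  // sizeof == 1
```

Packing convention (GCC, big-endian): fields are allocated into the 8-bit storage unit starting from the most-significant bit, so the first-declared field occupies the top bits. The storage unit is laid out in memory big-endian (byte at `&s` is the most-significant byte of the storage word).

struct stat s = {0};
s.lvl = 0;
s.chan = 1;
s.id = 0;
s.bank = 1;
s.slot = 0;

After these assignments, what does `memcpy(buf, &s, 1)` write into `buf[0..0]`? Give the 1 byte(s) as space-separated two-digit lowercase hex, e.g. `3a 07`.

12

[7+:1] lvl=0 & 0x1 = 0x0; word=0x00
[4+:3] chan=1 & 0x7 = 0x1; word=0x10
[3+:1] id=0 & 0x1 = 0x0; word=0x10
[1+:2] bank=1 & 0x3 = 0x1; word=0x12
[0+:1] slot=0 & 0x1 = 0x0; word=0x12
word = 0x12 → big-endian bytes:
  [0]=0x12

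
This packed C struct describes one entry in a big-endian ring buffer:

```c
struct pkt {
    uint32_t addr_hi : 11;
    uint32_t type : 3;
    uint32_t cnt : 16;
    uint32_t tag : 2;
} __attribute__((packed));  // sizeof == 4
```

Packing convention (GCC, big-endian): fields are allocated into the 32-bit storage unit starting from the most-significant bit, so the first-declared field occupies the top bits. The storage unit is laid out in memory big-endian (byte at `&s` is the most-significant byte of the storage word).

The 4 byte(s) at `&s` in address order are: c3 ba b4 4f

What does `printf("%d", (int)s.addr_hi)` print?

1565

[0]=0xc3 [1]=0xba [2]=0xb4 [3]=0x4f (big-endian) → word 0xc3bab44f
addr_hi [21+:11] = (word>>21) & 0x7ff = 1565  ←
type [18+:3] = (word>>18) & 0x7 = 6
cnt [2+:16] = (word>>2) & 0xffff = 44307
tag [0+:2] = (word>>0) & 0x3 = 3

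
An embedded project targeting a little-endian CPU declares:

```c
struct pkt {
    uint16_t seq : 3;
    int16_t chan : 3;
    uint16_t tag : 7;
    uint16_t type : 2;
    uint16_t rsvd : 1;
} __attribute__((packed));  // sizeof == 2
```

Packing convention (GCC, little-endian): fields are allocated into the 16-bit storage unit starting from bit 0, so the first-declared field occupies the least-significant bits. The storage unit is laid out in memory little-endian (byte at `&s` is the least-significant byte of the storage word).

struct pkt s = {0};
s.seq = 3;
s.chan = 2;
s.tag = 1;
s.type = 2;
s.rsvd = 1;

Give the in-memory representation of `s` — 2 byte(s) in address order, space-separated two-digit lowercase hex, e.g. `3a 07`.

53 c0

[0+:3] seq=3 & 0x7 = 0x3; word=0x0003
[3+:3] chan=2 & 0x7 = 0x2; word=0x0013
[6+:7] tag=1 & 0x7f = 0x1; word=0x0053
[13+:2] type=2 & 0x3 = 0x2; word=0x4053
[15+:1] rsvd=1 & 0x1 = 0x1; word=0xc053
word = 0xc053 → little-endian bytes:
  [0]=0x53  [1]=0xc0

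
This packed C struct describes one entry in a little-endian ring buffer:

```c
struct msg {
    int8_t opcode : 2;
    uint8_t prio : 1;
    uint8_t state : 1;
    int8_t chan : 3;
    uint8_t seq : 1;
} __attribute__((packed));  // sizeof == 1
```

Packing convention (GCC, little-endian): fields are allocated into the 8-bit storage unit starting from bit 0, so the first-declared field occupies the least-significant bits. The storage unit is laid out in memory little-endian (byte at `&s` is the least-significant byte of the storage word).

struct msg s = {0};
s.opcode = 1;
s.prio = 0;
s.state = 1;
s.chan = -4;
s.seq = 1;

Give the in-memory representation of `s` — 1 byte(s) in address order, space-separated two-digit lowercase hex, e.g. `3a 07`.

c9

[0+:2] opcode=1 & 0x3 = 0x1; word=0x01
[2+:1] prio=0 & 0x1 = 0x0; word=0x01
[3+:1] state=1 & 0x1 = 0x1; word=0x09
[4+:3] chan=-4 & 0x7 = 0x4; word=0x49
[7+:1] seq=1 & 0x1 = 0x1; word=0xc9
word = 0xc9 → little-endian bytes:
  [0]=0xc9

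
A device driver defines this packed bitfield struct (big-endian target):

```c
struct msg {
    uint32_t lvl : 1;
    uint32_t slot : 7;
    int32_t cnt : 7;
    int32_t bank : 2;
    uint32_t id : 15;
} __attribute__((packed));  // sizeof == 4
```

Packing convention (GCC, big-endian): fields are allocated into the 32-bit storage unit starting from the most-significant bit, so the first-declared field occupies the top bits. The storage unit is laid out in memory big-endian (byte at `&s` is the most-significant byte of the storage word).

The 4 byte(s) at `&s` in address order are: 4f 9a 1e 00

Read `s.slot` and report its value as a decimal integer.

79

[0]=0x4f [1]=0x9a [2]=0x1e [3]=0x00 (big-endian) → word 0x4f9a1e00
lvl:1 @ bit 31 → (0x4f9a1e00>>31)&0x1 = 0x0
slot:7 @ bit 24 → (0x4f9a1e00>>24)&0x7f = 0x4f  ←
cnt:7 @ bit 17 → (0x4f9a1e00>>17)&0x7f = 0x4d
bank:2 @ bit 15 → (0x4f9a1e00>>15)&0x3 = 0x0
id:15 @ bit 0 → (0x4f9a1e00>>0)&0x7fff = 0x1e00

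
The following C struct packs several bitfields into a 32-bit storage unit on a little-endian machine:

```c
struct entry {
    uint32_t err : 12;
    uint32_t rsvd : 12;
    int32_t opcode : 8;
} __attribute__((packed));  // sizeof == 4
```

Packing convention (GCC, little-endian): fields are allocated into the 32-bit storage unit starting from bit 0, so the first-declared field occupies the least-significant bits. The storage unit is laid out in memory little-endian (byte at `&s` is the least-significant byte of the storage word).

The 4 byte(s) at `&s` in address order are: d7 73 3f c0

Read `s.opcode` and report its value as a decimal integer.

[0]=0xd7 [1]=0x73 [2]=0x3f [3]=0xc0 (little-endian) → word 0xc03f73d7
err [0+:12] = (word>>0) & 0xfff = 983
rsvd [12+:12] = (word>>12) & 0xfff = 1015
opcode [24+:8] = (word>>24) & 0xff = 192  ←
opcode signed 8b, MSB=1: 192 - 256 = -64

-64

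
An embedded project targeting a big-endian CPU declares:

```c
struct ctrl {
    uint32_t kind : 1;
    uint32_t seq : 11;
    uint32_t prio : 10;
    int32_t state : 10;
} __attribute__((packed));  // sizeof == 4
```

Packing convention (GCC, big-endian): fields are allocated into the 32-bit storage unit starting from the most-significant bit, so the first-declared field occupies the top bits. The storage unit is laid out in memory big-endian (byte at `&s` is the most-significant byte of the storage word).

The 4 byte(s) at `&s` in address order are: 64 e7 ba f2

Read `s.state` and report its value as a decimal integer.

-270

[0]=0x64 [1]=0xe7 [2]=0xba [3]=0xf2 (big-endian) → word 0x64e7baf2
kind [31+:1] = (word>>31) & 0x1 = 0
seq [20+:11] = (word>>20) & 0x7ff = 1614
prio [10+:10] = (word>>10) & 0x3ff = 494
state [0+:10] = (word>>0) & 0x3ff = 754  ←
state signed 10b, MSB=1: 754 - 1024 = -270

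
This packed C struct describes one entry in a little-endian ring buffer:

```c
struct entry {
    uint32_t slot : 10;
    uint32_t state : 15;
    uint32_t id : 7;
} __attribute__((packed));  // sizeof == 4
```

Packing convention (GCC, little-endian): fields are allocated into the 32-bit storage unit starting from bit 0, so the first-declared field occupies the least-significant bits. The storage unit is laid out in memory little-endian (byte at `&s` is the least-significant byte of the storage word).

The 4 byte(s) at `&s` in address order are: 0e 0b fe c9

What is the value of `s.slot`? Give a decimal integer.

782

[0]=0x0e [1]=0x0b [2]=0xfe [3]=0xc9 (little-endian) → word 0xc9fe0b0e
slot:10 @ bit 0 → (0xc9fe0b0e>>0)&0x3ff = 0x30e  ←
state:15 @ bit 10 → (0xc9fe0b0e>>10)&0x7fff = 0x7f82
id:7 @ bit 25 → (0xc9fe0b0e>>25)&0x7f = 0x64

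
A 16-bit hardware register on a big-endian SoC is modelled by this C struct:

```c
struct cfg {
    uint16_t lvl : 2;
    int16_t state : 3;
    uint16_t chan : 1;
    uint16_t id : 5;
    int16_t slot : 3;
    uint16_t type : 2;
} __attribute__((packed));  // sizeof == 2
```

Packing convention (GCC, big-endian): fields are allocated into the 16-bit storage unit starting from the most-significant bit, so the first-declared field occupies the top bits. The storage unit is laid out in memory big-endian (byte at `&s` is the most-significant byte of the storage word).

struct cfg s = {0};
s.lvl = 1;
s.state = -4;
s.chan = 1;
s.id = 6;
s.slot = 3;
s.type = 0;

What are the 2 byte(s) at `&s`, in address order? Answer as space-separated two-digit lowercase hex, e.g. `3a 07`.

lvl:2 = 1 → 0x1 << 14 → word 0x4000
state:3 = -4 → 0x4 << 11 → word 0x6000
chan:1 = 1 → 0x1 << 10 → word 0x6400
id:5 = 6 → 0x6 << 5 → word 0x64c0
slot:3 = 3 → 0x3 << 2 → word 0x64cc
type:2 = 0 → 0x0 << 0 → word 0x64cc
word = 0x64cc → big-endian bytes:
  [0]=0x64  [1]=0xcc

64 cc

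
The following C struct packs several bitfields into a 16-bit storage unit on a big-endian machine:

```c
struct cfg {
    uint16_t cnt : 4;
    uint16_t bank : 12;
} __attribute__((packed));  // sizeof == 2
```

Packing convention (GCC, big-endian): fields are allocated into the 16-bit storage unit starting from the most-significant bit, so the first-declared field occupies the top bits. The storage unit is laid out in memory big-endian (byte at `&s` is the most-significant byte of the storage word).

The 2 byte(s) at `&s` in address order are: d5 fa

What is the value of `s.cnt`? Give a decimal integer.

[0]=0xd5 [1]=0xfa (big-endian) → word 0xd5fa
cnt:4 @ bit 12 → (0xd5fa>>12)&0xf = 0xd  ←
bank:12 @ bit 0 → (0xd5fa>>0)&0xfff = 0x5fa

13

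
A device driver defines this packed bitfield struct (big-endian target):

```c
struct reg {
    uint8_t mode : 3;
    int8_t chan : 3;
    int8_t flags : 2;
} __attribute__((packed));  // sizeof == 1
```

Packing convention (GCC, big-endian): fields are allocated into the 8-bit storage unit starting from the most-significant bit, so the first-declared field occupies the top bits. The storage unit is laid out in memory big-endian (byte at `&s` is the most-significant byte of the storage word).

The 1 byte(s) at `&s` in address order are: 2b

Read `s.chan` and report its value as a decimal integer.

2

[0]=0x2b (big-endian) → word 0x2b
mode [5+:3] = (word>>5) & 0x7 = 1
chan [2+:3] = (word>>2) & 0x7 = 2  ←
flags [0+:2] = (word>>0) & 0x3 = 3
chan signed 3b, MSB=0: value = 2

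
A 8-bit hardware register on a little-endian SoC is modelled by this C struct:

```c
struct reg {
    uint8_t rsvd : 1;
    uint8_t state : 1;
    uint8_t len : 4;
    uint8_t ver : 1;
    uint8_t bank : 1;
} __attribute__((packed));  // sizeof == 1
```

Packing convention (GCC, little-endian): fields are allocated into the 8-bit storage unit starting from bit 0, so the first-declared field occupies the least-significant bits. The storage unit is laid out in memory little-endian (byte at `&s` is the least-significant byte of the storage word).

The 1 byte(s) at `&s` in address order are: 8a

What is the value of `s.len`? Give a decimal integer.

2

[0]=0x8a (little-endian) → word 0x8a
rsvd [0+:1] = (word>>0) & 0x1 = 0
state [1+:1] = (word>>1) & 0x1 = 1
len [2+:4] = (word>>2) & 0xf = 2  ←
ver [6+:1] = (word>>6) & 0x1 = 0
bank [7+:1] = (word>>7) & 0x1 = 1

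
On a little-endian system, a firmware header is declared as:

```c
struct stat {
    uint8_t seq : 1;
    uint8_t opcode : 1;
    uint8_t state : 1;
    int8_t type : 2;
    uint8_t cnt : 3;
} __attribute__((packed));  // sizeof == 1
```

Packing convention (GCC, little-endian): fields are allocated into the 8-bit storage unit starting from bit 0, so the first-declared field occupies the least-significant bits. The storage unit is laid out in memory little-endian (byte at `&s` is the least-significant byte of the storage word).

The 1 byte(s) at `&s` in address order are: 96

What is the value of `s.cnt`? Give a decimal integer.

4

[0]=0x96 (little-endian) → word 0x96
seq [0+:1] = (word>>0) & 0x1 = 0
opcode [1+:1] = (word>>1) & 0x1 = 1
state [2+:1] = (word>>2) & 0x1 = 1
type [3+:2] = (word>>3) & 0x3 = 2
cnt [5+:3] = (word>>5) & 0x7 = 4  ←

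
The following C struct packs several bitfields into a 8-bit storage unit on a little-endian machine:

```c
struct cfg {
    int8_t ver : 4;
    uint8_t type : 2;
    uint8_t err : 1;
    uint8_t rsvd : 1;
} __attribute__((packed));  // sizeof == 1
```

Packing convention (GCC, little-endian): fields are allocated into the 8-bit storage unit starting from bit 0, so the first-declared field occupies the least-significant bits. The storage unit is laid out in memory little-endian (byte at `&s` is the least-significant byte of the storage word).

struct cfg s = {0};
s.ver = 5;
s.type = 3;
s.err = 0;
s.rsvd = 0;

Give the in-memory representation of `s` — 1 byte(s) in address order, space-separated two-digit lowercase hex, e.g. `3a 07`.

35

ver (4b) val=5 bits=0x5 at bit 0: 0x05
type (2b) val=3 bits=0x3 at bit 4: 0x35
err (1b) val=0 bits=0x0 at bit 6: 0x35
rsvd (1b) val=0 bits=0x0 at bit 7: 0x35
word = 0x35 → little-endian bytes:
  [0]=0x35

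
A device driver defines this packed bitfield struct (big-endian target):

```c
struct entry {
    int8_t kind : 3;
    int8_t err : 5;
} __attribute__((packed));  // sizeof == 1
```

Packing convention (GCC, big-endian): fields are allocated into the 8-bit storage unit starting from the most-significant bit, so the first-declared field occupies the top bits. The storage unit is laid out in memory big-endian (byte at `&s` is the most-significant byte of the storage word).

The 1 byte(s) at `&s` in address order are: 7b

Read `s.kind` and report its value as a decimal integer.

3

[0]=0x7b (big-endian) → word 0x7b
kind:3 @ bit 5 → (0x7b>>5)&0x7 = 0x3  ←
err:5 @ bit 0 → (0x7b>>0)&0x1f = 0x1b
kind signed 3b, MSB=0: value = 3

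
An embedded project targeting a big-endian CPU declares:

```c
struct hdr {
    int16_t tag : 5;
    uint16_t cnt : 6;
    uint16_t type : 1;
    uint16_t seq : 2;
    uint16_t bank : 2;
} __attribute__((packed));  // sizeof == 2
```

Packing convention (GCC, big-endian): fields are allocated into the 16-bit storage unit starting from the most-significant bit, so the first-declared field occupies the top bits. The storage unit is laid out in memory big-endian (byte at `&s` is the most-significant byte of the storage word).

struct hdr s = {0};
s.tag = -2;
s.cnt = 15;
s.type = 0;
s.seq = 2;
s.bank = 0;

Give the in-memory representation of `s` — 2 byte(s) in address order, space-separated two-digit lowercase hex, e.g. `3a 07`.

tag (5b) val=-2 bits=0x1e at bit 11: 0xf000
cnt (6b) val=15 bits=0xf at bit 5: 0xf1e0
type (1b) val=0 bits=0x0 at bit 4: 0xf1e0
seq (2b) val=2 bits=0x2 at bit 2: 0xf1e8
bank (2b) val=0 bits=0x0 at bit 0: 0xf1e8
word = 0xf1e8 → big-endian bytes:
  [0]=0xf1  [1]=0xe8

f1 e8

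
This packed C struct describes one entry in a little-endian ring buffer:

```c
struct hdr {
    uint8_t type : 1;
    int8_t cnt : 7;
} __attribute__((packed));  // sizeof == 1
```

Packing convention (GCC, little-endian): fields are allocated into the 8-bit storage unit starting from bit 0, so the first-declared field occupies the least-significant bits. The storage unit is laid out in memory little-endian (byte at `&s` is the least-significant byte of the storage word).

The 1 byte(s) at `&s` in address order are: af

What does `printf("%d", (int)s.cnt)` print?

-41

[0]=0xaf (little-endian) → word 0xaf
type:1 @ bit 0 → (0xaf>>0)&0x1 = 0x1
cnt:7 @ bit 1 → (0xaf>>1)&0x7f = 0x57  ←
cnt signed 7b, MSB=1: 87 - 128 = -41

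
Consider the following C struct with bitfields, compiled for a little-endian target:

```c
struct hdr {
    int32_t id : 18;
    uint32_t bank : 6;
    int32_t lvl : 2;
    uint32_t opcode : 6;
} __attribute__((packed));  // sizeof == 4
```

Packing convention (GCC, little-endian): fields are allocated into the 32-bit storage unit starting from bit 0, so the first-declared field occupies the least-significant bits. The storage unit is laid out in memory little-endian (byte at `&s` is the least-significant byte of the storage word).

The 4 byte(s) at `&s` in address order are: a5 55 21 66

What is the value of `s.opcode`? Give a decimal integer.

25

[0]=0xa5 [1]=0x55 [2]=0x21 [3]=0x66 (little-endian) → word 0x662155a5
id [0+:18] = (word>>0) & 0x3ffff = 87461
bank [18+:6] = (word>>18) & 0x3f = 8
lvl [24+:2] = (word>>24) & 0x3 = 2
opcode [26+:6] = (word>>26) & 0x3f = 25  ←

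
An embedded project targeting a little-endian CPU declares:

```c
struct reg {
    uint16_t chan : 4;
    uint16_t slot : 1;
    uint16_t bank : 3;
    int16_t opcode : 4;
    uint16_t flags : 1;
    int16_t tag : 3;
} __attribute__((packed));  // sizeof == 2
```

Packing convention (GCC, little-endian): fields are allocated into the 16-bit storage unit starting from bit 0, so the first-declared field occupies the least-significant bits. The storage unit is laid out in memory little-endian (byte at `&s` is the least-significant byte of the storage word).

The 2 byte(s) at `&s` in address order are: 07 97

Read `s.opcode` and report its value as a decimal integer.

7

[0]=0x07 [1]=0x97 (little-endian) → word 0x9707
chan [0+:4] = (word>>0) & 0xf = 7
slot [4+:1] = (word>>4) & 0x1 = 0
bank [5+:3] = (word>>5) & 0x7 = 0
opcode [8+:4] = (word>>8) & 0xf = 7  ←
flags [12+:1] = (word>>12) & 0x1 = 1
tag [13+:3] = (word>>13) & 0x7 = 4
opcode signed 4b, MSB=0: value = 7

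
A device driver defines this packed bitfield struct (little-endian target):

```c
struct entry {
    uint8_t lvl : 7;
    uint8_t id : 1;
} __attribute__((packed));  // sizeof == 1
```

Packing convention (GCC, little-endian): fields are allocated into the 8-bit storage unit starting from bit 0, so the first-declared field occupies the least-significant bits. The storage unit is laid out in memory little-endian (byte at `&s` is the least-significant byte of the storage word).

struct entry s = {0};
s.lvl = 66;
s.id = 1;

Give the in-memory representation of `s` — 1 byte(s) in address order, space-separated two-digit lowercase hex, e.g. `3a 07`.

lvl (7b) val=66 bits=0x42 at bit 0: 0x42
id (1b) val=1 bits=0x1 at bit 7: 0xc2
word = 0xc2 → little-endian bytes:
  [0]=0xc2

c2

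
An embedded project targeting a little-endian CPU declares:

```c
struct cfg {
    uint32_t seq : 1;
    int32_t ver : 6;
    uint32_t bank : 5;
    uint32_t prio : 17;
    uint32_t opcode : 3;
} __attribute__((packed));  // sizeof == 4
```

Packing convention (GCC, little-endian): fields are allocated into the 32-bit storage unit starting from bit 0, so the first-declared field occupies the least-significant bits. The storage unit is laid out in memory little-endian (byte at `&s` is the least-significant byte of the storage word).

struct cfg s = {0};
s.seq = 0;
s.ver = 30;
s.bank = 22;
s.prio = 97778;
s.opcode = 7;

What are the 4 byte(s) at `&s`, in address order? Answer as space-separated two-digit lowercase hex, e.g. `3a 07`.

3c 2b df f7

seq (1b) val=0 bits=0x0 at bit 0: 0x00000000
ver (6b) val=30 bits=0x1e at bit 1: 0x0000003c
bank (5b) val=22 bits=0x16 at bit 7: 0x00000b3c
prio (17b) val=97778 bits=0x17df2 at bit 12: 0x17df2b3c
opcode (3b) val=7 bits=0x7 at bit 29: 0xf7df2b3c
word = 0xf7df2b3c → little-endian bytes:
  [0]=0x3c  [1]=0x2b  [2]=0xdf  [3]=0xf7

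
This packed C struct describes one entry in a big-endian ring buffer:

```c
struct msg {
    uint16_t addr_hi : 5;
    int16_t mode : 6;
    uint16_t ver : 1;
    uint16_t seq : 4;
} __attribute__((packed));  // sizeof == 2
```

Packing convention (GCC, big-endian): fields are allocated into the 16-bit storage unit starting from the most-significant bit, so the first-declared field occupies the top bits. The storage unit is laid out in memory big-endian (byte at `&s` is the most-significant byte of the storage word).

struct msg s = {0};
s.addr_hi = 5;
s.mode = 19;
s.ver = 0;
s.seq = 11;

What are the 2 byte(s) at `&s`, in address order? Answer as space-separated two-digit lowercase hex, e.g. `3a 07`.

addr_hi:5 = 5 → 0x5 << 11 → word 0x2800
mode:6 = 19 → 0x13 << 5 → word 0x2a60
ver:1 = 0 → 0x0 << 4 → word 0x2a60
seq:4 = 11 → 0xb << 0 → word 0x2a6b
word = 0x2a6b → big-endian bytes:
  [0]=0x2a  [1]=0x6b

2a 6b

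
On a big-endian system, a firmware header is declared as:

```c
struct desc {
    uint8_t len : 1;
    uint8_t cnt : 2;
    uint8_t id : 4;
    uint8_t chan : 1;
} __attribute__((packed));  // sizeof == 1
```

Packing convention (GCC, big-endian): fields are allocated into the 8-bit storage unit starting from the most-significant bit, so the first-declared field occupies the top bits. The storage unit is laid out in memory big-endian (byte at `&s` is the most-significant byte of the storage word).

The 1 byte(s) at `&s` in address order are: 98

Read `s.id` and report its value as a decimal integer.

12

[0]=0x98 (big-endian) → word 0x98
len:1 @ bit 7 → (0x98>>7)&0x1 = 0x1
cnt:2 @ bit 5 → (0x98>>5)&0x3 = 0x0
id:4 @ bit 1 → (0x98>>1)&0xf = 0xc  ←
chan:1 @ bit 0 → (0x98>>0)&0x1 = 0x0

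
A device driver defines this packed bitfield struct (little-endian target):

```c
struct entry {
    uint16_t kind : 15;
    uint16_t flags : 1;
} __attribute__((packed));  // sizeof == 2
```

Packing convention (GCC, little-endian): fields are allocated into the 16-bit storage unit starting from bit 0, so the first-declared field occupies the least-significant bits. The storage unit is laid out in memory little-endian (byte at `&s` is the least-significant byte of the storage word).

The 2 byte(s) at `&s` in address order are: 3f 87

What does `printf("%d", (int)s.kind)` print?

[0]=0x3f [1]=0x87 (little-endian) → word 0x873f
kind [0+:15] = (word>>0) & 0x7fff = 1855  ←
flags [15+:1] = (word>>15) & 0x1 = 1

1855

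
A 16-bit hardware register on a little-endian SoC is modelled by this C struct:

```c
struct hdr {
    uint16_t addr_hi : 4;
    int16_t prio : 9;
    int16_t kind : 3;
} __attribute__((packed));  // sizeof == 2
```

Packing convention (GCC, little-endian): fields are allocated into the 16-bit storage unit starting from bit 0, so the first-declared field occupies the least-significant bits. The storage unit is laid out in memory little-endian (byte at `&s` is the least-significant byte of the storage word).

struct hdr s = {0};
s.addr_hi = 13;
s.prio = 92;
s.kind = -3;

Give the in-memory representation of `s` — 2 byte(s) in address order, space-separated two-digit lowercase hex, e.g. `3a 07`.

addr_hi (4b) val=13 bits=0xd at bit 0: 0x000d
prio (9b) val=92 bits=0x5c at bit 4: 0x05cd
kind (3b) val=-3 bits=0x5 at bit 13: 0xa5cd
word = 0xa5cd → little-endian bytes:
  [0]=0xcd  [1]=0xa5

cd a5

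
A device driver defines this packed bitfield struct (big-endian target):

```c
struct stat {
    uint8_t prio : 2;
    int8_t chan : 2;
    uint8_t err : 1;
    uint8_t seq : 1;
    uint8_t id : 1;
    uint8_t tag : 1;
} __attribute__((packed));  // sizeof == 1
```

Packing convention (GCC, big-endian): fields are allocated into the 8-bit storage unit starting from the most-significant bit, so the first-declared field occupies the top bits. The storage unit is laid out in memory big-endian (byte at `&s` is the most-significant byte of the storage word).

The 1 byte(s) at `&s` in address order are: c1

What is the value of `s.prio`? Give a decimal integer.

[0]=0xc1 (big-endian) → word 0xc1
prio [6+:2] = (word>>6) & 0x3 = 3  ←
chan [4+:2] = (word>>4) & 0x3 = 0
err [3+:1] = (word>>3) & 0x1 = 0
seq [2+:1] = (word>>2) & 0x1 = 0
id [1+:1] = (word>>1) & 0x1 = 0
tag [0+:1] = (word>>0) & 0x1 = 1

3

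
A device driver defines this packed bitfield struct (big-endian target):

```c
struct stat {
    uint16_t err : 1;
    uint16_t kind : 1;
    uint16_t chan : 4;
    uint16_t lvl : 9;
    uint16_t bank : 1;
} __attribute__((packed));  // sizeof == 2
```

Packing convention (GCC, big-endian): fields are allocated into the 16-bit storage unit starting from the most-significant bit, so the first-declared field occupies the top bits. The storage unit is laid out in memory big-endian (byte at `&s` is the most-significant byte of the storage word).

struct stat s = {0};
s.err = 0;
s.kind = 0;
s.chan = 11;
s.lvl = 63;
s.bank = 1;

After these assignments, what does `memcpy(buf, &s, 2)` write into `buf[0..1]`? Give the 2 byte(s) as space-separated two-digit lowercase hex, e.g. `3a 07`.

err:1 = 0 → 0x0 << 15 → word 0x0000
kind:1 = 0 → 0x0 << 14 → word 0x0000
chan:4 = 11 → 0xb << 10 → word 0x2c00
lvl:9 = 63 → 0x3f << 1 → word 0x2c7e
bank:1 = 1 → 0x1 << 0 → word 0x2c7f
word = 0x2c7f → big-endian bytes:
  [0]=0x2c  [1]=0x7f

2c 7f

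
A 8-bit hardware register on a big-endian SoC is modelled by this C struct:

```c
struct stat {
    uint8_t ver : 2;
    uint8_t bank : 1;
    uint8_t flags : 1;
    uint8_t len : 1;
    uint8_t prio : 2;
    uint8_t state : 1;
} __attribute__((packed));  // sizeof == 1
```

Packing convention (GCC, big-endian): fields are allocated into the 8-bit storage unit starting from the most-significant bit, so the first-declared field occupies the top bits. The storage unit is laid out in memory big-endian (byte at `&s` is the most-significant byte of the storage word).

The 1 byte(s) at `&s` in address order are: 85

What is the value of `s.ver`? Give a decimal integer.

2

[0]=0x85 (big-endian) → word 0x85
ver [6+:2] = (word>>6) & 0x3 = 2  ←
bank [5+:1] = (word>>5) & 0x1 = 0
flags [4+:1] = (word>>4) & 0x1 = 0
len [3+:1] = (word>>3) & 0x1 = 0
prio [1+:2] = (word>>1) & 0x3 = 2
state [0+:1] = (word>>0) & 0x1 = 1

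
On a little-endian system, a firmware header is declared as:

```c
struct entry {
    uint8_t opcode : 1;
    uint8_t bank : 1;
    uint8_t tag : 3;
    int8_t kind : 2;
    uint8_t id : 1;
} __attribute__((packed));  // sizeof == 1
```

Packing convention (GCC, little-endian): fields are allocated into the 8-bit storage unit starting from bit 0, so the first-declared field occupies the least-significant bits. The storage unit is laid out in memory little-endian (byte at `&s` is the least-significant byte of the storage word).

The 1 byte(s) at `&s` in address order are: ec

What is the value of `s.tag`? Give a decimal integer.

3

[0]=0xec (little-endian) → word 0xec
opcode [0+:1] = (word>>0) & 0x1 = 0
bank [1+:1] = (word>>1) & 0x1 = 0
tag [2+:3] = (word>>2) & 0x7 = 3  ←
kind [5+:2] = (word>>5) & 0x3 = 3
id [7+:1] = (word>>7) & 0x1 = 1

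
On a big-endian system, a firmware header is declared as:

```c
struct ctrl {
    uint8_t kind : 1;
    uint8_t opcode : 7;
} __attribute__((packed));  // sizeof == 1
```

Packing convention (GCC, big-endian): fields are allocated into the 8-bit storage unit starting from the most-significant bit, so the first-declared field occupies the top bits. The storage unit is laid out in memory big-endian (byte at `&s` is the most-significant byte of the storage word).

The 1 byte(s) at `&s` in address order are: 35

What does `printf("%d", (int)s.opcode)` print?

[0]=0x35 (big-endian) → word 0x35
kind [7+:1] = (word>>7) & 0x1 = 0
opcode [0+:7] = (word>>0) & 0x7f = 53  ←

53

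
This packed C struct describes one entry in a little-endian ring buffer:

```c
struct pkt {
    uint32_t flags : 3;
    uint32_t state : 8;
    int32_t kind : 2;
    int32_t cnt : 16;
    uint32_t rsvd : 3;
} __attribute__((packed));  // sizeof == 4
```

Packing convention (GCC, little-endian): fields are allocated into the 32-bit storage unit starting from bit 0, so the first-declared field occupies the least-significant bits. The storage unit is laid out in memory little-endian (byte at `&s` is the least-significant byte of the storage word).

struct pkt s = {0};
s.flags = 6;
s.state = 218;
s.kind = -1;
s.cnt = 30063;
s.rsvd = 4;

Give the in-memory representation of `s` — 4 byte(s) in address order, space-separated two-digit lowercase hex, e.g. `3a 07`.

d6 fe ad 8e

[0+:3] flags=6 & 0x7 = 0x6; word=0x00000006
[3+:8] state=218 & 0xff = 0xda; word=0x000006d6
[11+:2] kind=-1 & 0x3 = 0x3; word=0x00001ed6
[13+:16] cnt=30063 & 0xffff = 0x756f; word=0x0eadfed6
[29+:3] rsvd=4 & 0x7 = 0x4; word=0x8eadfed6
word = 0x8eadfed6 → little-endian bytes:
  [0]=0xd6  [1]=0xfe  [2]=0xad  [3]=0x8e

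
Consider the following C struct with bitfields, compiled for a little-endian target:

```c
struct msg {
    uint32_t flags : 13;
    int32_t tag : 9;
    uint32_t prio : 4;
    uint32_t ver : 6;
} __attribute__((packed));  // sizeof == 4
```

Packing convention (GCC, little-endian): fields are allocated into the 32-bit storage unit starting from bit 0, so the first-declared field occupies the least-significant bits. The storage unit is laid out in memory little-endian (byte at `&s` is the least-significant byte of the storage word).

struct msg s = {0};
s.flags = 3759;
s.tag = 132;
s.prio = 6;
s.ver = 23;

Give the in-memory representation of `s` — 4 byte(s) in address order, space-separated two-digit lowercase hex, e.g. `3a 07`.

af 8e 90 5d

flags:13 = 3759 → 0xeaf << 0 → word 0x00000eaf
tag:9 = 132 → 0x84 << 13 → word 0x00108eaf
prio:4 = 6 → 0x6 << 22 → word 0x01908eaf
ver:6 = 23 → 0x17 << 26 → word 0x5d908eaf
word = 0x5d908eaf → little-endian bytes:
  [0]=0xaf  [1]=0x8e  [2]=0x90  [3]=0x5d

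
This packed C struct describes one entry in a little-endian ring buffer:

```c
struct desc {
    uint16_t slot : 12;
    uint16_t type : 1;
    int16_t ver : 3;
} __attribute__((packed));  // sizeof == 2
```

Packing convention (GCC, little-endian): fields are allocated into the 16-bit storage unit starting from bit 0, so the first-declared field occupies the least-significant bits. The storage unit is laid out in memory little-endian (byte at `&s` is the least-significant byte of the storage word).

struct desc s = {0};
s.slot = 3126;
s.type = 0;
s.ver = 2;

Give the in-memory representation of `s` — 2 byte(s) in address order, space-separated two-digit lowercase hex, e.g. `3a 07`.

slot:12 = 3126 → 0xc36 << 0 → word 0x0c36
type:1 = 0 → 0x0 << 12 → word 0x0c36
ver:3 = 2 → 0x2 << 13 → word 0x4c36
word = 0x4c36 → little-endian bytes:
  [0]=0x36  [1]=0x4c

36 4c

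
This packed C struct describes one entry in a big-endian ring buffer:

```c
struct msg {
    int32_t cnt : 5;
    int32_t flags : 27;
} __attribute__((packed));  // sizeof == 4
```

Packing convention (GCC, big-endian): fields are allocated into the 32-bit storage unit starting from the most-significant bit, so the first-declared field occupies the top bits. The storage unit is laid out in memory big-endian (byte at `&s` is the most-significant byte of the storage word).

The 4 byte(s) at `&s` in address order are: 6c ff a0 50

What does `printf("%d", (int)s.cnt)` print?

[0]=0x6c [1]=0xff [2]=0xa0 [3]=0x50 (big-endian) → word 0x6cffa050
cnt [27+:5] = (word>>27) & 0x1f = 13  ←
flags [0+:27] = (word>>0) & 0x7ffffff = 83861584
cnt signed 5b, MSB=0: value = 13

13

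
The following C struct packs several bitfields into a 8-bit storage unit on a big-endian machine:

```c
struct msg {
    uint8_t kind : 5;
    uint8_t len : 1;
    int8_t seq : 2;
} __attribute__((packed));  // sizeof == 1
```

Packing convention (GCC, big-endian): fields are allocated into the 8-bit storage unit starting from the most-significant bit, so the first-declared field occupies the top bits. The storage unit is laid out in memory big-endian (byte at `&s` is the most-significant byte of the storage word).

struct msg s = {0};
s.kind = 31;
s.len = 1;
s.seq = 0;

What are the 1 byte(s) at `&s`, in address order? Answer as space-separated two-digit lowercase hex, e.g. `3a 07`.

fc

kind (5b) val=31 bits=0x1f at bit 3: 0xf8
len (1b) val=1 bits=0x1 at bit 2: 0xfc
seq (2b) val=0 bits=0x0 at bit 0: 0xfc
word = 0xfc → big-endian bytes:
  [0]=0xfc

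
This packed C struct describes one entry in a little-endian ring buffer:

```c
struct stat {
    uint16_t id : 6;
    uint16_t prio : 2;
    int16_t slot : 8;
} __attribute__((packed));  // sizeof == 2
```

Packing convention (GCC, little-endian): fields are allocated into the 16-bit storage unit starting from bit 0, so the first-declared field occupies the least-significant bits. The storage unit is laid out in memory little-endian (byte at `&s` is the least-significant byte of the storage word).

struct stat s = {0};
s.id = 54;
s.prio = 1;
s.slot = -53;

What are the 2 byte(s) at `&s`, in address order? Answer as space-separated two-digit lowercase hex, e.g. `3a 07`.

76 cb

id (6b) val=54 bits=0x36 at bit 0: 0x0036
prio (2b) val=1 bits=0x1 at bit 6: 0x0076
slot (8b) val=-53 bits=0xcb at bit 8: 0xcb76
word = 0xcb76 → little-endian bytes:
  [0]=0x76  [1]=0xcb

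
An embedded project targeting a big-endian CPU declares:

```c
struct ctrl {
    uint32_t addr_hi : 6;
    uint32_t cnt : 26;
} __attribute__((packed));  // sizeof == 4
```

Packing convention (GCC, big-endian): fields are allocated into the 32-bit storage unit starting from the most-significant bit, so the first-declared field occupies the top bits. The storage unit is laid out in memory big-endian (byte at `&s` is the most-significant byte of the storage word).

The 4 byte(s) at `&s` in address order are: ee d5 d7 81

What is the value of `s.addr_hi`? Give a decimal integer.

[0]=0xee [1]=0xd5 [2]=0xd7 [3]=0x81 (big-endian) → word 0xeed5d781
addr_hi:6 @ bit 26 → (0xeed5d781>>26)&0x3f = 0x3b  ←
cnt:26 @ bit 0 → (0xeed5d781>>0)&0x3ffffff = 0x2d5d781

59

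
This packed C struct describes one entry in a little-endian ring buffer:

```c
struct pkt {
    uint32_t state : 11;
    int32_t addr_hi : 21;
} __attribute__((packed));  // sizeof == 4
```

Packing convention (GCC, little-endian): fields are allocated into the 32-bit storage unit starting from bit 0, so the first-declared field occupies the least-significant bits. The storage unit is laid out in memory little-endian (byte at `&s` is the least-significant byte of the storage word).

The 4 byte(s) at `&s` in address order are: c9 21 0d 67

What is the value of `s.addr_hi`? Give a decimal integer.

844196

[0]=0xc9 [1]=0x21 [2]=0x0d [3]=0x67 (little-endian) → word 0x670d21c9
state:11 @ bit 0 → (0x670d21c9>>0)&0x7ff = 0x1c9
addr_hi:21 @ bit 11 → (0x670d21c9>>11)&0x1fffff = 0xce1a4  ←
addr_hi signed 21b, MSB=0: value = 844196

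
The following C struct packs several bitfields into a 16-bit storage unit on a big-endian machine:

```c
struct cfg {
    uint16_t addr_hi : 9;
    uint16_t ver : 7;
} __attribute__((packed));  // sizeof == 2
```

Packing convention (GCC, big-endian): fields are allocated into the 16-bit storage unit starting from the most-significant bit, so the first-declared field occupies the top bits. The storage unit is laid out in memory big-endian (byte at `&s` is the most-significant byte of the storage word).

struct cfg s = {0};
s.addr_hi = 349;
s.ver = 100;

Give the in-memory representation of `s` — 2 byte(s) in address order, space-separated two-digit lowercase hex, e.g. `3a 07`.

[7+:9] addr_hi=349 & 0x1ff = 0x15d; word=0xae80
[0+:7] ver=100 & 0x7f = 0x64; word=0xaee4
word = 0xaee4 → big-endian bytes:
  [0]=0xae  [1]=0xe4

ae e4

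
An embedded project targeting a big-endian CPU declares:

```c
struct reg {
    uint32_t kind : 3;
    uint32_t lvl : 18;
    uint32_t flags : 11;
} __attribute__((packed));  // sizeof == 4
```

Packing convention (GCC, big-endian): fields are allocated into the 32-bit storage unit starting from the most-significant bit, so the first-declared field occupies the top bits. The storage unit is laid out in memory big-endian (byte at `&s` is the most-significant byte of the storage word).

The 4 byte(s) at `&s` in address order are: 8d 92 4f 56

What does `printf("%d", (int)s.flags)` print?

[0]=0x8d [1]=0x92 [2]=0x4f [3]=0x56 (big-endian) → word 0x8d924f56
kind:3 @ bit 29 → (0x8d924f56>>29)&0x7 = 0x4
lvl:18 @ bit 11 → (0x8d924f56>>11)&0x3ffff = 0x1b249
flags:11 @ bit 0 → (0x8d924f56>>0)&0x7ff = 0x756  ←

1878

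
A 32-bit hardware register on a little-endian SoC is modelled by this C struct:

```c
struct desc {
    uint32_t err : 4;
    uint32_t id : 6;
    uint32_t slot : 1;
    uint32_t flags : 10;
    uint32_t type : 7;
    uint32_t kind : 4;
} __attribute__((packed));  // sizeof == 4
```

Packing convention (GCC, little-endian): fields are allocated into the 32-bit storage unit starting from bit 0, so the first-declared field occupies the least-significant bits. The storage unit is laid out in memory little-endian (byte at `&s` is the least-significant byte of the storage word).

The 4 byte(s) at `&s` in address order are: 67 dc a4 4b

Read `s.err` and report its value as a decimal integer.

7

[0]=0x67 [1]=0xdc [2]=0xa4 [3]=0x4b (little-endian) → word 0x4ba4dc67
err [0+:4] = (word>>0) & 0xf = 7  ←
id [4+:6] = (word>>4) & 0x3f = 6
slot [10+:1] = (word>>10) & 0x1 = 1
flags [11+:10] = (word>>11) & 0x3ff = 155
type [21+:7] = (word>>21) & 0x7f = 93
kind [28+:4] = (word>>28) & 0xf = 4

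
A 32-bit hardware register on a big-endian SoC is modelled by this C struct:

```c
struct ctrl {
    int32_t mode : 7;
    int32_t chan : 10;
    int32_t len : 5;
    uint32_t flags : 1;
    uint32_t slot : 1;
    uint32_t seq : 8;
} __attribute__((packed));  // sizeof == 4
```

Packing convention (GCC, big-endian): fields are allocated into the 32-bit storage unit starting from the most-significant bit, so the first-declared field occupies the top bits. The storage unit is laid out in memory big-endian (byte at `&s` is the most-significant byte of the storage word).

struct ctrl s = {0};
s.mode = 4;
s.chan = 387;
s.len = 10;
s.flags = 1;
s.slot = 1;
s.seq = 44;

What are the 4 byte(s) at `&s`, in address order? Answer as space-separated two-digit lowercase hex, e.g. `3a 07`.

08 c1 ab 2c

mode:7 = 4 → 0x4 << 25 → word 0x08000000
chan:10 = 387 → 0x183 << 15 → word 0x08c18000
len:5 = 10 → 0xa << 10 → word 0x08c1a800
flags:1 = 1 → 0x1 << 9 → word 0x08c1aa00
slot:1 = 1 → 0x1 << 8 → word 0x08c1ab00
seq:8 = 44 → 0x2c << 0 → word 0x08c1ab2c
word = 0x08c1ab2c → big-endian bytes:
  [0]=0x08  [1]=0xc1  [2]=0xab  [3]=0x2c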